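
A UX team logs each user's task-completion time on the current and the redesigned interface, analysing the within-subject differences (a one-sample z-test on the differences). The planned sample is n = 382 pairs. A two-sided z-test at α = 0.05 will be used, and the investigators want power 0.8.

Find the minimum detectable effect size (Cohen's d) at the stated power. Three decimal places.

d ≈ 0.143

Required noncentrality: δ = z_{0.025} + z_{0.20} = 1.960 + 0.842 = 2.802.
(Lower-tail contribution to power is negligible for δ > 0.)
δ = d·√n ⇒ d = δ/√n = 2.802/√382 = 0.1433.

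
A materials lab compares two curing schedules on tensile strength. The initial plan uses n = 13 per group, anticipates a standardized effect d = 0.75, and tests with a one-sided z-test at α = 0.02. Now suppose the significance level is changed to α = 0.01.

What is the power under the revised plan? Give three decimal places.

δ = d·√(n/2) = 0.75 × √(13/2) = 1.9121 (unchanged). New critical value: z_{0.01} = 2.326.
Revised power = Φ(δ − 2.326) = Φ(-0.414) = 0.3394.

Power ≈ 0.339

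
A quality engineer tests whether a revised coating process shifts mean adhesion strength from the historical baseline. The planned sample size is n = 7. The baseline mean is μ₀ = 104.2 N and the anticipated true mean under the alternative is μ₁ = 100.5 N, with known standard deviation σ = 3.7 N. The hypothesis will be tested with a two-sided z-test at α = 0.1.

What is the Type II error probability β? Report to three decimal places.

Standardized effect: d = |μ₁ − μ₀| / σ = |100.5 − 104.2| / 3.7 = 1.0000
Noncentrality parameter: δ = d·√n = 1.0000 × √7 = 2.6458
Critical value for a two-sided test at α = 0.1: z_{α/2} = 1.645.
Power = Φ(δ − 1.645) + Φ(−δ − 1.645) = Φ(1.001) + Φ(-4.291) = 0.8416 + 0.0000 = 0.8416.
Type II error: β = 1 − power = 1 − 0.8416 = 0.1584.

β ≈ 0.158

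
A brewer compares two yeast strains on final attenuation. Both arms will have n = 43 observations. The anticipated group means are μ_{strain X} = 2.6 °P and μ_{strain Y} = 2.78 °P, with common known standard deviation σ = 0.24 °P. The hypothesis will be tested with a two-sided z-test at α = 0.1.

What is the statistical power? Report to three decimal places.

Power ≈ 0.967

Standardized effect: d = |μ_{strain X} − μ_{strain Y}| / σ = |2.6 − 2.78| / 0.24 = 0.7500
Noncentrality parameter: δ = d·√(n/2) = 0.7500 × √(43/2) = 3.4776
Critical value for a two-sided test at α = 0.1: z_{α/2} = 1.645.
Power = Φ(δ − 1.645) + Φ(−δ − 1.645) = Φ(1.833) + Φ(-5.122) = 0.9666 + 0.0000 = 0.9666.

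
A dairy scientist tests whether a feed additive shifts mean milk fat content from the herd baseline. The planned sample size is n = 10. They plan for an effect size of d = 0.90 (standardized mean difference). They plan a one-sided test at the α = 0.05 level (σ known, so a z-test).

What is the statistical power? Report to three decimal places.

Noncentrality parameter: δ = d·√n = 0.90 × √10 = 2.8460
Critical value for a one-sided test at α = 0.05: z_α = 1.645.
Power = P(Z > 1.645 − δ) = Φ(1.201) = 0.8852.

Power ≈ 0.885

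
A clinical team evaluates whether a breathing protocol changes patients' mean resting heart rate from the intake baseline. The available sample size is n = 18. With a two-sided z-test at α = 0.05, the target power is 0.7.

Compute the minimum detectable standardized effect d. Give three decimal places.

d ≈ 0.586

Required noncentrality: δ = z_{0.025} + z_{0.30} = 1.960 + 0.524 = 2.484.
(Lower-tail contribution to power is negligible for δ > 0.)
δ = d·√n ⇒ d = δ/√n = 2.484/√18 = 0.5856.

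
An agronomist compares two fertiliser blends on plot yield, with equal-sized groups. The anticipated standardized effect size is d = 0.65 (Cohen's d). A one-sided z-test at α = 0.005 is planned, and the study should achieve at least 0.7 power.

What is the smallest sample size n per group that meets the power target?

Set Φ(δ − 2.576) = 0.7; then δ − 2.576 = Φ⁻¹(0.7) = 0.524, giving δ = 3.100.
δ = d·√(n/2) ⇒ n = 2(δ/d)² = 2 × (3.100 / 0.65)² = 45.50.
Rounding up, n = 46 per group.

n = 46 per group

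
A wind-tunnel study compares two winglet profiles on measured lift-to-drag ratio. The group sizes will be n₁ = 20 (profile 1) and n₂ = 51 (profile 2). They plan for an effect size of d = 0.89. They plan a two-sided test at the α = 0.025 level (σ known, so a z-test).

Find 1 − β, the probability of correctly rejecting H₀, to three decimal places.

Power ≈ 0.871

Noncentrality parameter: δ = d / √(1/n₁ + 1/n₂) = 0.89 / √(1/20 + 1/51) = 3.3733
Two-sided α = 0.025 → critical value z_{0.0125} = 2.241.
Power = Φ(δ − 2.241) + Φ(−δ − 2.241) = Φ(1.132) + Φ(-5.615) = 0.8712 + 0.0000 = 0.8712.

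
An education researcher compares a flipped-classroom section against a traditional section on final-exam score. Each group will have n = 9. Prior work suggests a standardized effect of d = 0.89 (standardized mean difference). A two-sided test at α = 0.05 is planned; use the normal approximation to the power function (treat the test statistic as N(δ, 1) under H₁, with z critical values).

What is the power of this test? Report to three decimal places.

Noncentrality parameter: δ = d·√(n/2) = 0.89 × √(9/2) = 1.8880
Critical value for a two-sided test at α = 0.05: z_{α/2} = 1.960.
Power = Φ(δ − 1.960) + Φ(−δ − 1.960) = Φ(-0.072) + Φ(-3.848) = 0.4713 + 0.0001 = 0.4714.

Power ≈ 0.471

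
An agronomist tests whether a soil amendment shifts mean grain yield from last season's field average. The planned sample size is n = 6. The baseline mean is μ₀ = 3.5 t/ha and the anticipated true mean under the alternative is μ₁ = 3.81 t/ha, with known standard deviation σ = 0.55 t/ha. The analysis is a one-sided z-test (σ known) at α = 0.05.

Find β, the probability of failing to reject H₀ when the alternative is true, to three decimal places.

Standardized effect: d = |μ₁ − μ₀| / σ = |3.81 − 3.5| / 0.55 = 0.5636
Noncentrality parameter: δ = d·√n = 0.5636 × √6 = 1.3806
Critical value for a one-sided test at α = 0.05: z_α = 1.645.
Power = P(Z > 1.645 − δ) = Φ(-0.264) = 0.3958.
Type II error: β = 1 − power = 1 − 0.3958 = 0.6042.

β ≈ 0.604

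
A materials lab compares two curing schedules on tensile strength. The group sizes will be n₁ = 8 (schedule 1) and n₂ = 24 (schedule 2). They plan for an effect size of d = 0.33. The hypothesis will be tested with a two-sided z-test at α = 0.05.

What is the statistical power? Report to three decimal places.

Noncentrality parameter: δ = d / √(1/n₁ + 1/n₂) = 0.33 / √(1/8 + 1/24) = 0.8083
Two-sided α = 0.05 → critical value z_{0.025} = 1.960.
Power = Φ(δ − 1.960) + Φ(−δ − 1.960) = Φ(-1.152) + Φ(-2.768) = 0.1247 + 0.0028 = 0.1276.

Power ≈ 0.128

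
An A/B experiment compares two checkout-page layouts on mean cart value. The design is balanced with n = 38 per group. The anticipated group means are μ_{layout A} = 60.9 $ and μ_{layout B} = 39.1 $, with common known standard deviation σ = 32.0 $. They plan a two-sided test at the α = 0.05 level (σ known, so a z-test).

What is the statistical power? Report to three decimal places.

Power ≈ 0.844

Standardized effect: d = |μ_{layout A} − μ_{layout B}| / σ = |60.9 − 39.1| / 32.0 = 0.6813
Noncentrality parameter: δ = d·√(n/2) = 0.6813 × √(38/2) = 2.9695
Critical value for a two-sided test at α = 0.05: z_{α/2} = 1.960.
Power = Φ(δ − 1.960) + Φ(−δ − 1.960) = Φ(1.010) + Φ(-4.929) = 0.8436 + 0.0000 = 0.8436.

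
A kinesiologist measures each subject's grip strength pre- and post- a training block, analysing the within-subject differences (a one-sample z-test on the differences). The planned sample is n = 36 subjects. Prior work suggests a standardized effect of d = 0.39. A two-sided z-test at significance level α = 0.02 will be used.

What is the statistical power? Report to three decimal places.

Noncentrality parameter: δ = d·√n = 0.39 × √36 = 2.3400
Critical value for a two-sided test at α = 0.02: z_{α/2} = 2.326.
Power = Φ(δ − 2.326) + Φ(−δ − 2.326) = Φ(0.014) + Φ(-4.666) = 0.5054 + 0.0000 = 0.5054.

Power ≈ 0.505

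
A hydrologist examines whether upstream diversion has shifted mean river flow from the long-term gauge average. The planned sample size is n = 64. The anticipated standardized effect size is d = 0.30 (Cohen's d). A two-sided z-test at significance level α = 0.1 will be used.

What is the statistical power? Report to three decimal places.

Power ≈ 0.775

Noncentrality parameter: δ = d·√n = 0.30 × √64 = 2.4000
Two-sided α = 0.1 → critical value z_{0.05} = 1.645.
Power = Φ(δ − 1.645) + Φ(−δ − 1.645) = Φ(0.755) + Φ(-4.045) = 0.7749 + 0.0000 = 0.7749.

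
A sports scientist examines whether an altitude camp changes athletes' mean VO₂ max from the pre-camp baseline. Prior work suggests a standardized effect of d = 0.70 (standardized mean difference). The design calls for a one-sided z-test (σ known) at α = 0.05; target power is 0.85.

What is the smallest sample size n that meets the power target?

n = 15

For power 0.85 need Φ(δ − z_{0.05}) = 0.85, so δ = z_{0.05} + z_{0.15} = 1.645 + 1.036 = 2.681.
δ = d·√n ⇒ n = (δ/d)² = (2.681 / 0.70)² = 14.67.
Rounding up, n = 15.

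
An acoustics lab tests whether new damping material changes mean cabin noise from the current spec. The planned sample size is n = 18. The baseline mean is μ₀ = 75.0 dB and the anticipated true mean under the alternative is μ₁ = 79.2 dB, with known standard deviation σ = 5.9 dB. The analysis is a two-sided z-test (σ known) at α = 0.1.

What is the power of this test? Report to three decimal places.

Standardized effect: d = |μ₁ − μ₀| / σ = |79.2 − 75.0| / 5.9 = 0.7119
Noncentrality parameter: δ = d·√n = 0.7119 × √18 = 3.0202
Critical value for a two-sided test at α = 0.1: z_{α/2} = 1.645.
Power = Φ(δ − 1.645) + Φ(−δ − 1.645) = Φ(1.375) + Φ(-4.665) = 0.9155 + 0.0000 = 0.9155.

Power ≈ 0.915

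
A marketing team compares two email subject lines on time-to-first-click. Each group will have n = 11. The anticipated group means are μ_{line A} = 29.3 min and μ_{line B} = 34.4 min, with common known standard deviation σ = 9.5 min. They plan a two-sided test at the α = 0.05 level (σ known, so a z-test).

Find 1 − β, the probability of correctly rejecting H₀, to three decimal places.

Standardized effect: d = |μ_{line A} − μ_{line B}| / σ = |29.3 − 34.4| / 9.5 = 0.5368
Noncentrality parameter: δ = d·√(n/2) = 0.5368 × √(11/2) = 1.2590
Critical value for a two-sided test at α = 0.05: z_{α/2} = 1.960.
Power = Φ(δ − 1.960) + Φ(−δ − 1.960) = Φ(-0.701) + Φ(-3.219) = 0.2417 + 0.0006 = 0.2423.

Power ≈ 0.242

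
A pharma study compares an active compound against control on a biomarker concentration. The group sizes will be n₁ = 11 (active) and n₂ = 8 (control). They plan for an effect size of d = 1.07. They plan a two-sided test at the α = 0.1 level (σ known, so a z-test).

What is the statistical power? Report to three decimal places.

Power ≈ 0.745

Noncentrality parameter: δ = d / √(1/n₁ + 1/n₂) = 1.07 / √(1/11 + 1/8) = 2.3028
Critical value for a two-sided test at α = 0.1: z_{α/2} = 1.645.
Power = Φ(δ − 1.645) + Φ(−δ − 1.645) = Φ(0.658) + Φ(-3.948) = 0.7447 + 0.0000 = 0.7447.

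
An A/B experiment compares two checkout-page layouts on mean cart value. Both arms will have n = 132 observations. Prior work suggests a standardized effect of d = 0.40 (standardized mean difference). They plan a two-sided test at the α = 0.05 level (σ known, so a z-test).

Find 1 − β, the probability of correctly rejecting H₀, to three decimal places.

Noncentrality parameter: δ = d·√(n/2) = 0.40 × √(132/2) = 3.2496
Two-sided α = 0.05 → critical value z_{0.025} = 1.960.
Power = Φ(δ − 1.960) + Φ(−δ − 1.960) = Φ(1.290) + Φ(-5.210) = 0.9014 + 0.0000 = 0.9014.

Power ≈ 0.901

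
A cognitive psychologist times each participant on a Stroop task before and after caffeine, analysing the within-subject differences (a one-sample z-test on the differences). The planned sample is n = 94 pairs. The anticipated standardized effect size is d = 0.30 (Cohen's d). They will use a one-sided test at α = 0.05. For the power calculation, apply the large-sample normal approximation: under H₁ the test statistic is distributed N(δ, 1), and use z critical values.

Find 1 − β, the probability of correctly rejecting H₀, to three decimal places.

Noncentrality parameter: δ = d·√n = 0.30 × √94 = 2.9086
One-sided α = 0.05 → critical value z_{0.05} = 1.645.
Power = P(Z > 1.645 − δ) = Φ(1.264) = 0.8968.

Power ≈ 0.897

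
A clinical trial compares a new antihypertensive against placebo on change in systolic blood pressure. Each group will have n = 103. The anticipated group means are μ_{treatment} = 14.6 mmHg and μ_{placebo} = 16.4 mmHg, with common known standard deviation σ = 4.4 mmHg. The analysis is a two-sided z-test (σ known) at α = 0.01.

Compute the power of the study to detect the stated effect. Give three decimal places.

Standardized effect: d = |μ_{treatment} − μ_{placebo}| / σ = |14.6 − 16.4| / 4.4 = 0.4091
Noncentrality parameter: δ = d·√(n/2) = 0.4091 × √(103/2) = 2.9358
Critical value for a two-sided test at α = 0.01: z_{α/2} = 2.576.
Power = Φ(δ − 2.576) + Φ(−δ − 2.576) = Φ(0.360) + Φ(-5.512) = 0.6406 + 0.0000 = 0.6406.

Power ≈ 0.641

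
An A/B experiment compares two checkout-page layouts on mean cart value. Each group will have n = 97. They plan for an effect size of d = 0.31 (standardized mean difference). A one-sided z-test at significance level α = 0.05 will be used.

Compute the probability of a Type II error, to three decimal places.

β ≈ 0.304

Noncentrality parameter: δ = d·√(n/2) = 0.31 × √(97/2) = 2.1589
Critical value for a one-sided test at α = 0.05: z_α = 1.645.
Power = P(Z > 1.645 − δ) = Φ(0.514) = 0.6964.
Type II error: β = 1 − power = 1 − 0.6964 = 0.3036.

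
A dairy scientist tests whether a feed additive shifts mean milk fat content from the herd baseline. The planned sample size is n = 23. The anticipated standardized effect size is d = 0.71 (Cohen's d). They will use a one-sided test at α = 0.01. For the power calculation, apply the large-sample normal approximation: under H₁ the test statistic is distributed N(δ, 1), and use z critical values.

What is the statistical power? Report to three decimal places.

Noncentrality parameter: δ = d·√n = 0.71 × √23 = 3.4050
One-sided α = 0.01 → critical value z_{0.01} = 2.326.
Power = Φ(δ − 2.326) = Φ(1.079) = 0.8596.

Power ≈ 0.860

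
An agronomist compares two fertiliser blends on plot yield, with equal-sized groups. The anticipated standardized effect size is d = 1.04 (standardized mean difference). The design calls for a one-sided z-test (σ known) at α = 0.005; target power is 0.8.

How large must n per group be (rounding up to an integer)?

For power 0.8 need Φ(δ − z_{0.005}) = 0.8, so δ = z_{0.005} + z_{0.20} = 2.576 + 0.842 = 3.417.
δ = d·√(n/2) ⇒ n = 2(δ/d)² = 2 × (3.417 / 1.04)² = 21.60.
Rounding up, n = 22 per group.

n = 22 per group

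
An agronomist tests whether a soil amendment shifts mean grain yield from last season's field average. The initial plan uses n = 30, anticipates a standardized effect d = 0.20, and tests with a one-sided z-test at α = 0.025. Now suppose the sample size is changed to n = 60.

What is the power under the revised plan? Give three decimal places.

With n = 60: δ = d·√n = 0.20 × √60 = 1.5492. Critical value z_{0.025} = 1.960.
Revised power = P(Z > 1.960 − δ) = Φ(-0.411) = 0.3406.

Power ≈ 0.341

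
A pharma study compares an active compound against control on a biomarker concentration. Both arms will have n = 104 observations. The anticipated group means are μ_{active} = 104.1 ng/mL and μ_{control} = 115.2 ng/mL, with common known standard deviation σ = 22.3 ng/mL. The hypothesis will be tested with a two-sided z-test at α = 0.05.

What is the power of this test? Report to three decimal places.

Power ≈ 0.948

Standardized effect: d = |μ_{active} − μ_{control}| / σ = |104.1 − 115.2| / 22.3 = 0.4978
Noncentrality parameter: δ = d·√(n/2) = 0.4978 × √(104/2) = 3.5894
Two-sided α = 0.05 → critical value z_{0.025} = 1.960.
Power = Φ(δ − 1.960) + Φ(−δ − 1.960) = Φ(1.629) + Φ(-5.549) = 0.9484 + 0.0000 = 0.9484.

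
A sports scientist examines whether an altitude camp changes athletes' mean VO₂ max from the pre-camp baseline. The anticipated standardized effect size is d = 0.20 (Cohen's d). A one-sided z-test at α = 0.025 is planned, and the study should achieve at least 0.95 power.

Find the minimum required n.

For power 0.95 need Φ(δ − z_{0.025}) = 0.95, so δ = z_{0.025} + z_{0.05} = 1.960 + 1.645 = 3.605.
δ = d·√n ⇒ n = (δ/d)² = (3.605 / 0.20)² = 324.87.
Rounding up, n = 325.

n = 325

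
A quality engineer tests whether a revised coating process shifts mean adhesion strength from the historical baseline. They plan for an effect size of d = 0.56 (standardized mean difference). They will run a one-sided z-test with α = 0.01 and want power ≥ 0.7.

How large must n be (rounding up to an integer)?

n = 26

For power 0.7 need Φ(δ − z_{0.01}) = 0.7, so δ = z_{0.01} + z_{0.30} = 2.326 + 0.524 = 2.851.
δ = d·√n ⇒ n = (δ/d)² = (2.851 / 0.56)² = 25.91.
Rounding up, n = 26.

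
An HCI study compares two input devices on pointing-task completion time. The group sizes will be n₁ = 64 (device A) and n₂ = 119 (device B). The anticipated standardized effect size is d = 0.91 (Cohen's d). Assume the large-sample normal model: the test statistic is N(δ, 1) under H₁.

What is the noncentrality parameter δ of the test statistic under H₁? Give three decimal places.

δ = d / √(1/n₁ + 1/n₂) = 0.91 / √(1/64 + 1/119) = 5.8706

δ ≈ 5.871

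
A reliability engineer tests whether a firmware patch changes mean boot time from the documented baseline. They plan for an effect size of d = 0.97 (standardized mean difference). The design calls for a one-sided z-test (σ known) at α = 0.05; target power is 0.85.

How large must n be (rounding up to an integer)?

Set Φ(δ − 1.645) = 0.85; then δ − 1.645 = Φ⁻¹(0.85) = 1.036, giving δ = 2.681.
δ = d·√n ⇒ n = (δ/d)² = (2.681 / 0.97)² = 7.64.
Round up to the next whole unit.

n = 8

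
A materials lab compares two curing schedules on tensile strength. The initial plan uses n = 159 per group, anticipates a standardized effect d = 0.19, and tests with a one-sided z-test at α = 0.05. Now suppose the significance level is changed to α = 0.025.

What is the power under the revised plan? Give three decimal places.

δ = d·√(n/2) = 0.19 × √(159/2) = 1.6941 (unchanged). New critical value: z_{0.025} = 1.960.
Revised power = P(Z > 1.960 − δ) = Φ(-0.266) = 0.3952.

Power ≈ 0.395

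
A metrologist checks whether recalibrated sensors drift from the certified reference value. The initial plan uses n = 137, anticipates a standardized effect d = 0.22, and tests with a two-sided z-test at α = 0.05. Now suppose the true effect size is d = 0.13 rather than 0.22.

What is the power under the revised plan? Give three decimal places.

Power ≈ 0.331

With d = 0.13: δ = d·√n = 0.13 × √137 = 1.5216. Critical value z_{0.025} = 1.960.
Revised power = Φ(δ − 1.960) + Φ(−δ − 1.960) = Φ(-0.438) + Φ(-3.482) = 0.3306 + 0.0002 = 0.3308.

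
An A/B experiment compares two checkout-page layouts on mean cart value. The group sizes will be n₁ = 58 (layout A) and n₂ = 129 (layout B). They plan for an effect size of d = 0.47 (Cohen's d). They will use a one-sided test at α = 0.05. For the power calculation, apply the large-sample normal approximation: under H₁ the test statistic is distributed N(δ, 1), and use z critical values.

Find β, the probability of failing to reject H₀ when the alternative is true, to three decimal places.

β ≈ 0.092

Noncentrality parameter: δ = d / √(1/n₁ + 1/n₂) = 0.47 / √(1/58 + 1/129) = 2.9729
One-sided α = 0.05 → critical value z_{0.05} = 1.645.
Power = Φ(δ − 1.645) = Φ(1.328) = 0.9079.
Type II error: β = 1 − power = 1 − 0.9079 = 0.0921.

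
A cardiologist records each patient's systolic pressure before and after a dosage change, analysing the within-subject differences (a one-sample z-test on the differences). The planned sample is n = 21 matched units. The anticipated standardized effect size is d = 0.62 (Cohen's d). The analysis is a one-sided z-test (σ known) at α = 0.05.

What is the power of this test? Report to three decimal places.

Power ≈ 0.884

Noncentrality parameter: δ = d·√n = 0.62 × √21 = 2.8412
One-sided α = 0.05 → critical value z_{0.05} = 1.645.
Power = P(Z > 1.645 − δ) = Φ(1.196) = 0.8842.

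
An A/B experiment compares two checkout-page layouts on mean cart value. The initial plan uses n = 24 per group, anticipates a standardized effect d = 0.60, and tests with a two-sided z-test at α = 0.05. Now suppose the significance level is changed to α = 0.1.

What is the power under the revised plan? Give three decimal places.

δ = d·√(n/2) = 0.60 × √(24/2) = 2.0785 (unchanged). New critical value: z_{0.05} = 1.645.
Revised power = Φ(δ − 1.645) + Φ(−δ − 1.645) = Φ(0.434) + Φ(-3.723) = 0.6677 + 0.0001 = 0.6678.

Power ≈ 0.668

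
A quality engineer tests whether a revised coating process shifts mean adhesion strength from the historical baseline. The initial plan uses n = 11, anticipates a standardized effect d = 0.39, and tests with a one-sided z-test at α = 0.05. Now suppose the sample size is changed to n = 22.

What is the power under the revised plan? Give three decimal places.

Power ≈ 0.573

With n = 22: δ = d·√n = 0.39 × √22 = 1.8293. Critical value z_{0.05} = 1.645.
Revised power = Φ(δ − 1.645) = Φ(0.184) = 0.5732.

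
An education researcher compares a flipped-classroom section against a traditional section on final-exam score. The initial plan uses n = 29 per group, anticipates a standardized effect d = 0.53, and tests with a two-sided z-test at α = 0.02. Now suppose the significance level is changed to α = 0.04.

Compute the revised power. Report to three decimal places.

Power ≈ 0.486

δ = d·√(n/2) = 0.53 × √(29/2) = 2.0182 (unchanged). New critical value: z_{0.02} = 2.054.
Revised power = Φ(δ − 2.054) + Φ(−δ − 2.054) = Φ(-0.036) + Φ(-4.072) = 0.4858 + 0.0000 = 0.4858.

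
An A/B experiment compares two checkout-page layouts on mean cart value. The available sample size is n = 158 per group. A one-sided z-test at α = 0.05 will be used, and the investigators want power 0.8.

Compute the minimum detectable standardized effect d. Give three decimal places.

d ≈ 0.280

Required noncentrality: δ = z_{0.05} + z_{0.20} = 1.645 + 0.842 = 2.486.
δ = d·√(n/2) ⇒ d = δ/√(n/2) = 2.486/√(158/2) = 0.2798.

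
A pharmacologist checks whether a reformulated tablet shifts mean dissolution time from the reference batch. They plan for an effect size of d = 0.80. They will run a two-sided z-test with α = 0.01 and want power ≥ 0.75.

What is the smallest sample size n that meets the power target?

n = 17

Set Φ(δ − 2.576) = 0.75; then δ − 2.576 = Φ⁻¹(0.75) = 0.674, giving δ = 3.250.
(For δ > 0 the lower-tail rejection region contributes negligibly to power, so the one-term inversion is standard.)
δ = d·√n ⇒ n = (δ/d)² = (3.250 / 0.80)² = 16.51.
Rounding up, n = 17.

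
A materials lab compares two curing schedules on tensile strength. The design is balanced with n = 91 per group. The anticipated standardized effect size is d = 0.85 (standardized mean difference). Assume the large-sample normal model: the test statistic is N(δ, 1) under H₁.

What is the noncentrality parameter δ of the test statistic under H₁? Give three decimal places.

δ ≈ 5.734

δ = d·√(n/2) = 0.85 × √(91/2) = 5.7336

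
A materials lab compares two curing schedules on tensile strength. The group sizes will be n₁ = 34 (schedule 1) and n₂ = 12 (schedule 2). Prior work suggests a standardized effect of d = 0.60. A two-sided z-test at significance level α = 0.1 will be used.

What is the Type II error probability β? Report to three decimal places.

β ≈ 0.443

Noncentrality parameter: δ = d / √(1/n₁ + 1/n₂) = 0.60 / √(1/34 + 1/12) = 1.7869
Critical value for a two-sided test at α = 0.1: z_{α/2} = 1.645.
Power = Φ(δ − 1.645) + Φ(−δ − 1.645) = Φ(0.142) + Φ(-3.432) = 0.5565 + 0.0003 = 0.5568.
Type II error: β = 1 − power = 1 − 0.5568 = 0.4432.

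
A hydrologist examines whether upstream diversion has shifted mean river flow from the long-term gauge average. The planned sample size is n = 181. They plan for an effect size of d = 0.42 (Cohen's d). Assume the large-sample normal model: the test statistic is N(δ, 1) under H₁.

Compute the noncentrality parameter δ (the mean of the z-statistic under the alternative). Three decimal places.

δ ≈ 5.651

The noncentrality parameter scales effect size by the design's sample-size factor: δ = d·√n = 0.42 × √181 = 5.6505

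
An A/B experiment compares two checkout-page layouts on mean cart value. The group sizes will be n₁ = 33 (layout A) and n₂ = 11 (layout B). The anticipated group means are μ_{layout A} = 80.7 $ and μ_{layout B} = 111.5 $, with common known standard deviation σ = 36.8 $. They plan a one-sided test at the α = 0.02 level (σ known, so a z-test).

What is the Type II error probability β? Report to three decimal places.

β ≈ 0.363

Standardized effect: d = |μ_{layout A} − μ_{layout B}| / σ = |80.7 − 111.5| / 36.8 = 0.8370
Noncentrality parameter: δ = d / √(1/n₁ + 1/n₂) = 0.8370 / √(1/33 + 1/11) = 2.4040
Critical value for a one-sided test at α = 0.02: z_α = 2.054.
Power = Φ(δ − 2.054) = Φ(0.350) = 0.6369.
Type II error: β = 1 − power = 1 − 0.6369 = 0.3631.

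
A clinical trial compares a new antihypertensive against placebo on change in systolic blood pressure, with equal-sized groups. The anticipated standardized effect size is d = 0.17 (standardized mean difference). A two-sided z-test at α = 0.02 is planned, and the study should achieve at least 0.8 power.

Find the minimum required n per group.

n = 695 per group

Set Φ(δ − 2.326) = 0.8; then δ − 2.326 = Φ⁻¹(0.8) = 0.842, giving δ = 3.168.
(The Φ(−δ − z_{α/2}) term is vanishingly small for δ > 0 and is dropped in the standard sample-size formula.)
δ = d·√(n/2) ⇒ n = 2(δ/d)² = 2 × (3.168 / 0.17)² = 694.53.
Round up to the next whole unit.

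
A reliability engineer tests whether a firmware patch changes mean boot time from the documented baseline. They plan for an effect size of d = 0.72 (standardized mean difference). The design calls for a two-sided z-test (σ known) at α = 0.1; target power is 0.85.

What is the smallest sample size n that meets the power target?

n = 14

Set Φ(δ − 1.645) = 0.85; then δ − 1.645 = Φ⁻¹(0.85) = 1.036, giving δ = 2.681.
(The Φ(−δ − z_{α/2}) term is vanishingly small for δ > 0 and is dropped in the standard sample-size formula.)
δ = d·√n ⇒ n = (δ/d)² = (2.681 / 0.72)² = 13.87.
Round up to the next whole unit.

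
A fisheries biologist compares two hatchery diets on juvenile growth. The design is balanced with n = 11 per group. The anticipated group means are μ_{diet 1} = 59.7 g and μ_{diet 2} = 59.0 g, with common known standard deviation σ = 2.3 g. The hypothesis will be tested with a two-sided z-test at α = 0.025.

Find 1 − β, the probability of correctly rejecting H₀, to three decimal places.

Power ≈ 0.065

Standardized effect: d = |μ_{diet 1} − μ_{diet 2}| / σ = |59.7 − 59.0| / 2.3 = 0.3043
Noncentrality parameter: δ = d·√(n/2) = 0.3043 × √(11/2) = 0.7138
Two-sided α = 0.025 → critical value z_{0.0125} = 2.241.
Power = Φ(δ − 2.241) + Φ(−δ − 2.241) = Φ(-1.528) + Φ(-2.955) = 0.0633 + 0.0016 = 0.0649.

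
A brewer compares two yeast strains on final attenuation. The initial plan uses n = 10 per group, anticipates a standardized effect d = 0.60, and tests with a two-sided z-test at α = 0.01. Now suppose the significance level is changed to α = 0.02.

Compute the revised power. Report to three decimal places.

Power ≈ 0.163

δ = d·√(n/2) = 0.60 × √(10/2) = 1.3416 (unchanged). New critical value: z_{0.01} = 2.326.
Revised power = Φ(δ − 2.326) + Φ(−δ − 2.326) = Φ(-0.985) + Φ(-3.668) = 0.1624 + 0.0001 = 0.1625.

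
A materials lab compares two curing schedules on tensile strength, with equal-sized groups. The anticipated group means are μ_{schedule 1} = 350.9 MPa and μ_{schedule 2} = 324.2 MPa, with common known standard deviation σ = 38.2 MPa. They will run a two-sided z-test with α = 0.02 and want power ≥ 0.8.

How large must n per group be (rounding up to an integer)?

Standardized effect: d = |μ_{schedule 1} − μ_{schedule 2}| / σ = |350.9 − 324.2| / 38.2 = 0.6990
Set Φ(δ − 2.326) = 0.8; then δ − 2.326 = Φ⁻¹(0.8) = 0.842, giving δ = 3.168.
(Ignoring the negligible lower-tail rejection probability gives the usual closed-form inversion.)
δ = d·√(n/2) ⇒ n = 2(δ/d)² = 2 × (3.168 / 0.6990)² = 41.09.
Round up to the next whole unit.

n = 42 per group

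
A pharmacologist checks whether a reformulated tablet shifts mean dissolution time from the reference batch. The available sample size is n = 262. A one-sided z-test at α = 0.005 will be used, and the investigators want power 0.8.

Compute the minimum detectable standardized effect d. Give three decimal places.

Required noncentrality: δ = z_{0.005} + z_{0.20} = 2.576 + 0.842 = 3.417.
δ = d·√n ⇒ d = δ/√n = 3.417/√262 = 0.2111.

d ≈ 0.211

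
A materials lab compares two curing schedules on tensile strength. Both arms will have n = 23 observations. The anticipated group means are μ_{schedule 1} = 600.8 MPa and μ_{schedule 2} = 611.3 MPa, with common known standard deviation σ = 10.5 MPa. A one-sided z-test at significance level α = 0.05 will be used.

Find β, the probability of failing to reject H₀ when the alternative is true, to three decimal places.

β ≈ 0.040

Standardized effect: d = |μ_{schedule 1} − μ_{schedule 2}| / σ = |600.8 − 611.3| / 10.5 = 1.0000
Noncentrality parameter: δ = d·√(n/2) = 1.0000 × √(23/2) = 3.3912
Critical value for a one-sided test at α = 0.05: z_α = 1.645.
Power = P(Z > 1.645 − δ) = Φ(1.746) = 0.9596.
Type II error: β = 1 − power = 1 − 0.9596 = 0.0404.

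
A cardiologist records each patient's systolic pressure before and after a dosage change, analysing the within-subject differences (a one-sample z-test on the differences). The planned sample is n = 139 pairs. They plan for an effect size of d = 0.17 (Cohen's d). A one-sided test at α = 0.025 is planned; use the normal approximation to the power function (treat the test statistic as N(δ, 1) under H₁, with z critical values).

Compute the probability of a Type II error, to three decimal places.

Noncentrality parameter: δ = d·√n = 0.17 × √139 = 2.0043
One-sided α = 0.025 → critical value z_{0.025} = 1.960.
Power = P(Z > 1.960 − δ) = Φ(0.044) = 0.5177.
Type II error: β = 1 − power = 1 − 0.5177 = 0.4823.

β ≈ 0.482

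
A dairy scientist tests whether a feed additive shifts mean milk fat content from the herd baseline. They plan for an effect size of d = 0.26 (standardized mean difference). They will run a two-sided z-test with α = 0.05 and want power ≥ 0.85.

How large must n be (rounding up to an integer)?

For power 0.85 need Φ(δ − z_{0.025}) = 0.85, so δ = z_{0.025} + z_{0.15} = 1.960 + 1.036 = 2.996.
(For δ > 0 the lower-tail rejection region contributes negligibly to power, so the one-term inversion is standard.)
δ = d·√n ⇒ n = (δ/d)² = (2.996 / 0.26)² = 132.82.
Round up to the next whole unit.

n = 133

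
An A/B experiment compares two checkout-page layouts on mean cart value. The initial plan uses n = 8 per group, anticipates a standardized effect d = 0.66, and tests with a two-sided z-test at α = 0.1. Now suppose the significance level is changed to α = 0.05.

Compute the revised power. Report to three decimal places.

δ = d·√(n/2) = 0.66 × √(8/2) = 1.3200 (unchanged). New critical value: z_{0.025} = 1.960.
Revised power = Φ(δ − 1.960) + Φ(−δ − 1.960) = Φ(-0.640) + Φ(-3.280) = 0.2611 + 0.0005 = 0.2616.

Power ≈ 0.262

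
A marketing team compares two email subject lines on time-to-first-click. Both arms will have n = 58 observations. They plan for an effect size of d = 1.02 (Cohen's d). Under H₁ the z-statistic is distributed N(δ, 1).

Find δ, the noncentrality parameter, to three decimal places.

δ = d·√(n/2) = 1.02 × √(58/2) = 5.4929

δ ≈ 5.493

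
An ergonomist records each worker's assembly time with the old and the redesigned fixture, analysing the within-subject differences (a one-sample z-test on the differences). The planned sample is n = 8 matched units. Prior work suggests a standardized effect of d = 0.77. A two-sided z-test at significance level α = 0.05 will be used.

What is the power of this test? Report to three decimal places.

Noncentrality parameter: δ = d·√n = 0.77 × √8 = 2.1779
Critical value for a two-sided test at α = 0.05: z_{α/2} = 1.960.
Power = Φ(δ − 1.960) + Φ(−δ − 1.960) = Φ(0.218) + Φ(-4.138) = 0.5863 + 0.0000 = 0.5863.

Power ≈ 0.586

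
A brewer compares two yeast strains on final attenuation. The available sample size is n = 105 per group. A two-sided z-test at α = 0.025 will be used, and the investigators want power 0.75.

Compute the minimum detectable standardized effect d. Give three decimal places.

Need Φ(δ − 2.241) = 0.75, so δ = 2.241 + 0.674 = 2.916.
(The second rejection-region term Φ(−δ − z_{α/2}) is negligible and dropped.)
δ = d·√(n/2) ⇒ d = δ/√(n/2) = 2.916/√(105/2) = 0.4024.

d ≈ 0.402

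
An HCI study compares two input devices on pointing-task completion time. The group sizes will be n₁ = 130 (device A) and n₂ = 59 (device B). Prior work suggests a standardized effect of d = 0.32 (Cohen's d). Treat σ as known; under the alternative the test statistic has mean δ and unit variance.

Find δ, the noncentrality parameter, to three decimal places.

The noncentrality parameter scales effect size by the design's sample-size factor: δ = d / √(1/n₁ + 1/n₂) = 0.32 / √(1/130 + 1/59) = 2.0385

δ ≈ 2.039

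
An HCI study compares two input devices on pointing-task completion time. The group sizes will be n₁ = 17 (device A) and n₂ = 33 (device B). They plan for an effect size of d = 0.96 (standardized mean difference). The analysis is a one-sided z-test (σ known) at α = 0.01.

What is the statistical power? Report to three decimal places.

Power ≈ 0.813

Noncentrality parameter: δ = d / √(1/n₁ + 1/n₂) = 0.96 / √(1/17 + 1/33) = 3.2156
Critical value for a one-sided test at α = 0.01: z_α = 2.326.
Power = P(Z > 2.326 − δ) = Φ(0.889) = 0.8131.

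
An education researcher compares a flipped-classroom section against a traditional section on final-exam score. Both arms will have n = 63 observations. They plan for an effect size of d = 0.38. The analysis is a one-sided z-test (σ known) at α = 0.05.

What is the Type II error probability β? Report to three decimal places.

Noncentrality parameter: δ = d·√(n/2) = 0.38 × √(63/2) = 2.1327
One-sided α = 0.05 → critical value z_{0.05} = 1.645.
Power = Φ(δ − 1.645) = Φ(0.488) = 0.6872.
Type II error: β = 1 − power = 1 − 0.6872 = 0.3128.

β ≈ 0.313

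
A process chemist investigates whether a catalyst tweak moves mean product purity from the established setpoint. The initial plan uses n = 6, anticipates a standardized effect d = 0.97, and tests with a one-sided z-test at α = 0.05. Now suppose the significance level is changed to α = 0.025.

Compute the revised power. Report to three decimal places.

Power ≈ 0.661

δ = d·√n = 0.97 × √6 = 2.3760 (unchanged). New critical value: z_{0.025} = 1.960.
Revised power = Φ(δ − 1.960) = Φ(0.416) = 0.6613.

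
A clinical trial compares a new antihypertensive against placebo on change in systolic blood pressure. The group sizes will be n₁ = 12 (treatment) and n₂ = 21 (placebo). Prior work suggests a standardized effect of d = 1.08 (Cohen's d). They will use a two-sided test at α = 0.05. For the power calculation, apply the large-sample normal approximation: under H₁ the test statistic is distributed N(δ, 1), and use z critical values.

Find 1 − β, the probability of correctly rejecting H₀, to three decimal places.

Power ≈ 0.847

Noncentrality parameter: δ = d / √(1/n₁ + 1/n₂) = 1.08 / √(1/12 + 1/21) = 2.9845
Two-sided α = 0.05 → critical value z_{0.025} = 1.960.
Power = Φ(δ − 1.960) + Φ(−δ − 1.960) = Φ(1.025) + Φ(-4.944) = 0.8472 + 0.0000 = 0.8472.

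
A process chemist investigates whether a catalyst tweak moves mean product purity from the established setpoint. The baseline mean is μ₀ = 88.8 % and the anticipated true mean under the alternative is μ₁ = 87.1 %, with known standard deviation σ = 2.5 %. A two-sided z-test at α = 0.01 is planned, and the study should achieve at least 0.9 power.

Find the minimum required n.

n = 33

Standardized effect: d = |μ₁ − μ₀| / σ = |87.1 − 88.8| / 2.5 = 0.6800
For power 0.9 need Φ(δ − z_{0.005}) = 0.9, so δ = z_{0.005} + z_{0.10} = 2.576 + 1.282 = 3.857.
(Ignoring the negligible lower-tail rejection probability gives the usual closed-form inversion.)
δ = d·√n ⇒ n = (δ/d)² = (3.857 / 0.6800)² = 32.18.
Rounding up, n = 33.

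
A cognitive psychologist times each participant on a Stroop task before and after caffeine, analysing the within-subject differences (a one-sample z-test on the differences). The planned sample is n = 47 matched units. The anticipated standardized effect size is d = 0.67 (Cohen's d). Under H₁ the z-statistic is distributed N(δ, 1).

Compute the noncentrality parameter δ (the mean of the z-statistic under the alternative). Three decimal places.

δ ≈ 4.593

The noncentrality parameter scales effect size by the design's sample-size factor: δ = d·√n = 0.67 × √47 = 4.5933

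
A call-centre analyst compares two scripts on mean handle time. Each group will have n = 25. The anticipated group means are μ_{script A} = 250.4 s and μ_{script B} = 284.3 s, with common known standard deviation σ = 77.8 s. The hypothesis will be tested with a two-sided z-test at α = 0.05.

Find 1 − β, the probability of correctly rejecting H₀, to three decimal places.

Standardized effect: d = |μ_{script A} − μ_{script B}| / σ = |250.4 − 284.3| / 77.8 = 0.4357
Noncentrality parameter: δ = d·√(n/2) = 0.4357 × √(25/2) = 1.5405
Critical value for a two-sided test at α = 0.05: z_{α/2} = 1.960.
Power = Φ(δ − 1.960) + Φ(−δ − 1.960) = Φ(-0.419) + Φ(-3.501) = 0.3375 + 0.0002 = 0.3377.

Power ≈ 0.338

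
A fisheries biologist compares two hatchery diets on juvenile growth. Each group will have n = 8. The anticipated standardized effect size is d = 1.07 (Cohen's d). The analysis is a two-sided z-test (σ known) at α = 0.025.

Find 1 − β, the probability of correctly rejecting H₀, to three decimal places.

Noncentrality parameter: δ = d·√(n/2) = 1.07 × √(8/2) = 2.1400
Critical value for a two-sided test at α = 0.025: z_{α/2} = 2.241.
Power = Φ(δ − 2.241) + Φ(−δ − 2.241) = Φ(-0.101) + Φ(-4.381) = 0.4596 + 0.0000 = 0.4596.

Power ≈ 0.460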